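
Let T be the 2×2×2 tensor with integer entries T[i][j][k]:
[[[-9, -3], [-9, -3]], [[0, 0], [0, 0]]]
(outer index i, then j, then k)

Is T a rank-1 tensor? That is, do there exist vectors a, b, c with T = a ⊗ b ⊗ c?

If T = a ⊗ b ⊗ c then every fibre of T is a multiple of the corresponding factor, so read the factors off the fibres through the nonzero entry T[0,0,0] = -9.
The mode-1 fibre T[:,0,0] = [-9, 0] gives a = [1, 0] (primitive direction); the mode-2 fibre T[0,:,0] = [-9, -9] gives b = [1, 1]; then c[k] = T[0,0,k] / (a[0]·b[0]) = [-9, -3] / 1 = [-9, -3].
Expanding [1, 0] ⊗ [1, 1] ⊗ [-9, -3] reproduces all 8 entries of T, so T = [1, 0] ⊗ [1, 1] ⊗ [-9, -3] and rank(T) ≤ 1.
Equivalently every frontal slice T[:,:,k] is c[k] times the rank-1 matrix [1, 0] ⊗ [1, 1]. So T has rank 1 (it is nonzero).

Yes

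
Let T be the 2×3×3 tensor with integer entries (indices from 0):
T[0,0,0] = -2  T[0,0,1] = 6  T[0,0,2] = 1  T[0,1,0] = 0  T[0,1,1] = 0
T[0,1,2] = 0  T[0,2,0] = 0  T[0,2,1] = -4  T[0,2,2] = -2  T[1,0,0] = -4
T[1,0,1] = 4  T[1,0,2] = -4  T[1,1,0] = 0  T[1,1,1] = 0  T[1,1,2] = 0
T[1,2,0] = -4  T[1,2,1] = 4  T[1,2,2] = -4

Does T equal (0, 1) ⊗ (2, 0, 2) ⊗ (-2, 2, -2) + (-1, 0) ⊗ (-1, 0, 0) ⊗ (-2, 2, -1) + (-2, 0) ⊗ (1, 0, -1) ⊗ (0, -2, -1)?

Yes

Reconstruct entrywise from the claimed factors. For example, T[0,2,2] = -2 and Σₗ aₗ[0]bₗ[2]cₗ[2] = (0)·(2)·(-2) + (-1)·(0)·(-1) + (-2)·(-1)·(-1) = -2; checking all 18 entries, every one matches. The claim holds.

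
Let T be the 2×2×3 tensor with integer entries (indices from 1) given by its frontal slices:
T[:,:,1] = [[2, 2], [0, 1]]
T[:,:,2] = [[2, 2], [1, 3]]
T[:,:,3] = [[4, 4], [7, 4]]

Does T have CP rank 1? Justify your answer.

The mode-3 unfolding of T (rows indexed by k, columns by (i,j) = (1,1), (1,2), (2,1), (2,2)) is [[2, 2, 0, 1], [2, 2, 1, 3], [4, 4, 7, 4]].
There the 3×3 minor on rows k ∈ {1, 2, 3}, columns (i,j) ∈ {(1,1), (2,1), (2,2)} is det [[2, 0, 1], [2, 1, 3], [4, 7, 4]] = -24 ≠ 0, so this unfolding has rank ≥ 3; CP rank is at least every unfolding rank, so rank(T) ≥ 3.
In particular rank(T) ≥ 3 > 1, so T is not rank-1.

No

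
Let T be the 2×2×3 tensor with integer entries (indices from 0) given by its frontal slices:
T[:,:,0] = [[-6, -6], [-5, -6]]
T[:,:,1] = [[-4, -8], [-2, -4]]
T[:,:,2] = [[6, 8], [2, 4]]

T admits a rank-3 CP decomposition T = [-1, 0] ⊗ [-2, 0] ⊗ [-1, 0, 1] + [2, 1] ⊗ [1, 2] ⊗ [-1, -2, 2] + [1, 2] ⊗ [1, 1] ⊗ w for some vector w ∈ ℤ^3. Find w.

Subtract the known terms from T to get the rank-1 residual R = [1, 2] ⊗ [1, 1] ⊗ w, so R[i,j,k] = a[i]·b[j]·w[k]. Pick indices with nonzero a[0]·b[0] = (1)·(1) = 1. Only the fibre through (0,0,·) is needed: R[0,0,:] = T[0,0,:] − Σₗ aₗ[0]bₗ[0]cₗ = [-6, -4, 6] − (-1)·(-2)·[-1, 0, 1] − (2)·(1)·[-1, -2, 2] = [-2, 0, 0]. Then w[k] = R[0,0,k] / 1 for each k, giving w = [-2, 0, 0] / 1 = [-2, 0, 0].

w = [-2, 0, 0]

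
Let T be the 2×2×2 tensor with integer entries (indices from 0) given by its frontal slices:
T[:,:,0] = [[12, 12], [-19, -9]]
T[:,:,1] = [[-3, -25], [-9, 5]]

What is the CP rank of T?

2

Lower bound: in the mode-3 unfolding of T (rows indexed by k, columns by (i,j)) the 2×2 minor on rows k ∈ {0, 1}, columns (i,j) ∈ {(0,0), (0,1)} is det [[12, 12], [-3, -25]] = -264 ≠ 0, so that unfolding has rank ≥ 2 and hence rank(T) ≥ 2 (CP rank is at least every unfolding rank, though it can be larger).
Upper bound: with S_k = T[:,:,k], the two rank-1 terms a₁b₁ᵀ, a₂b₂ᵀ are the rank-1 members of the pencil x·S₀ + y·S₁.
det(x·S₀ + y·S₁) is 120·x² − 280·xy − 240·y² = 40·(x − 3·y)(3·x + 2·y), vanishing at (x:y) = (3:1) and (2:-3).
M₁ = 3·S₀ + S₁ = [[33, 11], [-66, -22]] = 11·[1, -2][3, 1]ᵀ and M₂ = 2·S₀ − 3·S₁ = [[33, 99], [-11, -33]] = 11·[3, -1][1, 3]ᵀ, so take a₁ = [1, -2], b₁ = [3, 1], a₂ = [3, -1], b₂ = [1, 3].
Each slice is an integer combination of E₁ = a₁b₁ᵀ and E₂ = a₂b₂ᵀ: S₀ = 3·E₁ + E₂, S₁ = 2·E₁ − 3·E₂; reading off coefficients, c₁ = [3, 2] and c₂ = [1, -3].
Hence T = [1, -2] ∘ [3, 1] ∘ [3, 2] + [3, -1] ∘ [1, 3] ∘ [1, -3], so rank(T) ≤ 2.
These bounds meet, so rank(T) = 2.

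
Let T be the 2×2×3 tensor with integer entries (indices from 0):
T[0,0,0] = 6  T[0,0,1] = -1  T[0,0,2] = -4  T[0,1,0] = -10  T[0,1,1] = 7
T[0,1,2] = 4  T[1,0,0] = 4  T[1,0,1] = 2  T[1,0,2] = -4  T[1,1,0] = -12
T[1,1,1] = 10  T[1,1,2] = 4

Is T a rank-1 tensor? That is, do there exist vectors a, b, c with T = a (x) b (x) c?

No

The mode-2 unfolding of T (rows indexed by j, columns by (i,k) = (0,0), (0,1), (0,2), (1,0), (1,1), (1,2)) is [[6, -1, -4, 4, 2, -4], [-10, 7, 4, -12, 10, 4]].
There the 2×2 minor on rows j ∈ {0, 1}, columns (i,k) ∈ {(0,0), (0,1)} is det [[6, -1], [-10, 7]] = 32 ≠ 0, so this unfolding has rank ≥ 2; CP rank is at least every unfolding rank, so rank(T) ≥ 2.
In particular rank(T) ≥ 2 > 1, so T is not rank-1.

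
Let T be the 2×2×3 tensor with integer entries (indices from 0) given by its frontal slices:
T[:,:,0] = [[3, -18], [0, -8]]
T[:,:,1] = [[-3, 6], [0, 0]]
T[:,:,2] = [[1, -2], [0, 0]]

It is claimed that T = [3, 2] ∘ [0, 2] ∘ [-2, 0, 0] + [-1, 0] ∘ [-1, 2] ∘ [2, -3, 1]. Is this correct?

Reconstruct entry (0,0,0) from the claimed factors: Σₗ aₗ[0]bₗ[0]cₗ[0] = (3)·(0)·(-2) + (-1)·(-1)·(2) = 2, but T[0,0,0] = 3. The claim is false.

No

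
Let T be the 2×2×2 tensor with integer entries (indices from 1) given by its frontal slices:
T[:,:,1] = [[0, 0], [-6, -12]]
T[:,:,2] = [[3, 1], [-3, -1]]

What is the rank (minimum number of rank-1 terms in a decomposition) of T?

2

Lower bound: the mode-2 unfolding of T (rows indexed by j, columns by (i,k) = (1,1), (1,2), (2,1), (2,2)) is [[0, 3, -6, -3], [0, 1, -12, -1]].
There the 2×2 minor on rows j ∈ {1, 2}, columns (i,k) ∈ {(1,2), (2,1)} is det [[3, -6], [1, -12]] = -30 ≠ 0, so this unfolding has rank ≥ 2; CP rank is at least every unfolding rank, so rank(T) ≥ 2. (Flattening ranks never certify an upper bound on CP rank; for that we must actually write T with 2 rank-1 terms.)
Upper bound — finding two terms. Write S_k = T[:,:,k] for the frontal slices: S₁ = [[0, 0], [-6, -12]], S₂ = [[3, 1], [-3, -1]].
If T = a₁ ⊗ b₁ ⊗ c₁ + a₂ ⊗ b₂ ⊗ c₂ then each S_k = c₁[k]·a₁b₁ᵀ + c₂[k]·a₂b₂ᵀ. S₁ and S₂ are linearly independent, so a₁b₁ᵀ and a₂b₂ᵀ must span the same plane of matrices: they are the rank-1 matrices of the form x·S₁ + y·S₂.
det(x·S₁ + y·S₂) is −30·xy = (-30)·(y)(x), vanishing at (x:y) = (1:0) and (0:1).
M₁ = S₁ = [[0, 0], [-6, -12]] = (-6)·[0, 1][1, 2]ᵀ and M₂ = S₂ = [[3, 1], [-3, -1]] = [1, -1][3, 1]ᵀ, so take a₁ = [0, 1], b₁ = [1, 2], a₂ = [1, -1], b₂ = [3, 1].
Each slice is an integer combination of E₁ = a₁b₁ᵀ and E₂ = a₂b₂ᵀ: S₁ = −6·E₁, S₂ = E₂; reading off coefficients, c₁ = [-6, 0] and c₂ = [0, 1].
Hence T = [0, 1] ⊗ [1, 2] ⊗ [-6, 0] + [1, -1] ⊗ [3, 1] ⊗ [0, 1], so rank(T) ≤ 2.
These bounds meet, so rank(T) = 2.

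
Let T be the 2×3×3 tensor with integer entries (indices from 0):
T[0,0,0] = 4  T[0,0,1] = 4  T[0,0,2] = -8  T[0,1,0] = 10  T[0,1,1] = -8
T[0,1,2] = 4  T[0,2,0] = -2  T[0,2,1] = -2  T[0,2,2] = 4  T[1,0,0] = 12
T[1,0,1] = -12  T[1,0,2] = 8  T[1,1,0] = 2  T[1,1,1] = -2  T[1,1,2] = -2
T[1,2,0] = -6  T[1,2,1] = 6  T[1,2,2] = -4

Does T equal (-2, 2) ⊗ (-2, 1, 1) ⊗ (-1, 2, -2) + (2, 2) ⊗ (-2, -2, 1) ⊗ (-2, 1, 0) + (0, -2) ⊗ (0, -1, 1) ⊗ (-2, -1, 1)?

Reconstruct entry (1,2,0) from the claimed factors: Σₗ aₗ[1]bₗ[2]cₗ[0] = (2)·(1)·(-1) + (2)·(1)·(-2) + (-2)·(1)·(-2) = -2, but T[1,2,0] = -6. The claim is false.

No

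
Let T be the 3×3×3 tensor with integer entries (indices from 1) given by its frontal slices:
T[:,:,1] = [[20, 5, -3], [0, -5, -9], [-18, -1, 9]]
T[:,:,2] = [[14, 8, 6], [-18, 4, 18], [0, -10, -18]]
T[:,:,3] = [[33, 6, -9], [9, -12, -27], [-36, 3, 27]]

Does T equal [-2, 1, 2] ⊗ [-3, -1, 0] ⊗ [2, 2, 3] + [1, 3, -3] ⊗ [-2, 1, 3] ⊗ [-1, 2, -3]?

No

Reconstruct entry (1,1,1) from the claimed factors: Σₗ aₗ[1]bₗ[1]cₗ[1] = (-2)·(-3)·(2) + (1)·(-2)·(-1) = 14, but T[1,1,1] = 20. The claim is false.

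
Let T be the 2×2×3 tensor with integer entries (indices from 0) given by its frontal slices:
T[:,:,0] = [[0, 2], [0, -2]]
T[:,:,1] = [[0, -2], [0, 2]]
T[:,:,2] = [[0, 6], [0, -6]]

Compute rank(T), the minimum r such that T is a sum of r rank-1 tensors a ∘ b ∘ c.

Lower bound: T ≠ 0 (e.g. T[0,1,0] = 2), so rank(T) ≥ 1.
Upper bound: if T = a ∘ b ∘ c then every fibre of T is a multiple of the corresponding factor, so read the factors off the fibres through the nonzero entry T[0,1,0] = 2.
The mode-1 fibre T[:,1,0] = [2, -2] gives a = [1, -1] (primitive direction); the mode-2 fibre T[0,:,0] = [0, 2] gives b = [0, 1]; then c[k] = T[0,1,k] / (a[0]·b[1]) = [2, -2, 6] / 1 = [2, -2, 6].
Expanding [1, -1] ∘ [0, 1] ∘ [2, -2, 6] reproduces all 12 entries of T, so T = [1, -1] ∘ [0, 1] ∘ [2, -2, 6] and rank(T) ≤ 1.
These bounds meet, so rank(T) = 1.

1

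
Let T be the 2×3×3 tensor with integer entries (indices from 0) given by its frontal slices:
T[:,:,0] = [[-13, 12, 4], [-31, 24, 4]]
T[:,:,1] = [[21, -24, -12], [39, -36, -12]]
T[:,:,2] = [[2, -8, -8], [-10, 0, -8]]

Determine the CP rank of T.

2

Lower bound: the mode-3 unfolding of T (rows indexed by k, columns by (i,j) = (0,0), (0,1), (0,2), (1,0), (1,1), (1,2)) is [[-13, 12, 4, -31, 24, 4], [21, -24, -12, 39, -36, -12], [2, -8, -8, -10, 0, -8]].
There the 2×2 minor on rows k ∈ {0, 1}, columns (i,j) ∈ {(0,0), (0,1)} is det [[-13, 12], [21, -24]] = 60 ≠ 0, so this unfolding has rank ≥ 2; CP rank is at least every unfolding rank, so rank(T) ≥ 2. (This is only a lower bound: in general the CP rank may exceed every unfolding rank, so we still need to exhibit 2 rank-1 terms summing to T.)
Upper bound — finding two terms. Write S_k = T[:,:,k] for the frontal slices: S₀ = [[-13, 12, 4], [-31, 24, 4]], S₁ = [[21, -24, -12], [39, -36, -12]], S₂ = [[2, -8, -8], [-10, 0, -8]].
If T = a₁ ⊗ b₁ ⊗ c₁ + a₂ ⊗ b₂ ⊗ c₂ then each S_k = c₁[k]·a₁b₁ᵀ + c₂[k]·a₂b₂ᵀ. S₀ and S₁ are linearly independent, so a₁b₁ᵀ and a₂b₂ᵀ must span the same plane of matrices: they are the rank-1 matrices of the form x·S₀ + y·S₁.
The 2×2 minor of x·S₀ + y·S₁ on rows {0,1}, columns {0,1} is 60·x² − 240·xy + 180·y² = 60·(x − 3·y)(x − y), vanishing at (x:y) = (3:1) and (1:1).
M₁ = 3·S₀ + S₁ = [[-18, 12, 0], [-54, 36, 0]] = (-6)·[1, 3][3, -2, 0]ᵀ and M₂ = S₀ + S₁ = [[8, -12, -8], [8, -12, -8]] = 4·[1, 1][2, -3, -2]ᵀ, so take a₁ = [1, 3], b₁ = [3, -2, 0], a₂ = [1, 1], b₂ = [2, -3, -2].
Each slice is an integer combination of E₁ = a₁b₁ᵀ and E₂ = a₂b₂ᵀ: S₀ = −3·E₁ − 2·E₂, S₁ = 3·E₁ + 6·E₂, S₂ = −2·E₁ + 4·E₂; reading off coefficients, c₁ = [-3, 3, -2] and c₂ = [-2, 6, 4].
Hence T = [1, 3] ⊗ [3, -2, 0] ⊗ [-3, 3, -2] + [1, 1] ⊗ [2, -3, -2] ⊗ [-2, 6, 4], so rank(T) ≤ 2.
These bounds meet, so rank(T) = 2.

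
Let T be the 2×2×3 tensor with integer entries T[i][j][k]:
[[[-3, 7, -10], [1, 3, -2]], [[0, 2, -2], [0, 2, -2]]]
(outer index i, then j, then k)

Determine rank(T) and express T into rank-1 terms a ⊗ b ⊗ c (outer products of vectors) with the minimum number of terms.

Lower bound: in the mode-3 unfolding of T (rows indexed by k, columns by (i,j)) the 2×2 minor on rows k ∈ {0, 1}, columns (i,j) ∈ {(0,0), (0,1)} is det [[-3, 1], [7, 3]] = -16 ≠ 0, so that unfolding has rank ≥ 2 and hence rank(T) ≥ 2 (CP rank is at least every unfolding rank, though it can be larger).
Upper bound: with S_k = T[:,:,k], the two rank-1 terms a₁b₁ᵀ, a₂b₂ᵀ are the rank-1 members of the pencil x·S₀ + y·S₁.
det(x·S₀ + y·S₁) is −8·xy + 8·y² = (-8)·(x − y)(y), vanishing at (x:y) = (1:1) and (1:0).
M₁ = S₀ + S₁ = [[4, 4], [2, 2]] = 2·(2, 1)(1, 1)ᵀ and M₂ = S₀ = [[-3, 1], [0, 0]] = −(1, 0)(3, -1)ᵀ, so take a₁ = (2, 1), b₁ = (1, 1), a₂ = (1, 0), b₂ = (3, -1).
Each slice is an integer combination of E₁ = a₁b₁ᵀ and E₂ = a₂b₂ᵀ: S₀ = −E₂, S₁ = 2·E₁ + E₂, S₂ = −2·E₁ − 2·E₂; reading off coefficients, c₁ = (0, 2, -2) and c₂ = (-1, 1, -2).
Hence T = (2, 1) ⊗ (1, 1) ⊗ (0, 2, -2) + (1, 0) ⊗ (3, -1) ⊗ (-1, 1, -2), so rank(T) ≤ 2.
These bounds meet, so rank(T) = 2.

rank(T) = 2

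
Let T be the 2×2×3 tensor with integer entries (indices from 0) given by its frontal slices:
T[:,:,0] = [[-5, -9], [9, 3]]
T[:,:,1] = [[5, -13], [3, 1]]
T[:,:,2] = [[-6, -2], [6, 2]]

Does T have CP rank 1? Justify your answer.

No

The mode-1 unfolding of T (rows indexed by i, columns by (j,k) = (0,0), (0,1), (0,2), (1,0), (1,1), (1,2)) is [[-5, 5, -6, -9, -13, -2], [9, 3, 6, 3, 1, 2]].
There the 2×2 minor on rows i ∈ {0, 1}, columns (j,k) ∈ {(0,0), (0,1)} is det [[-5, 5], [9, 3]] = -60 ≠ 0, so this unfolding has rank ≥ 2; CP rank is at least every unfolding rank, so rank(T) ≥ 2.
In particular rank(T) ≥ 2 > 1, so T is not rank-1.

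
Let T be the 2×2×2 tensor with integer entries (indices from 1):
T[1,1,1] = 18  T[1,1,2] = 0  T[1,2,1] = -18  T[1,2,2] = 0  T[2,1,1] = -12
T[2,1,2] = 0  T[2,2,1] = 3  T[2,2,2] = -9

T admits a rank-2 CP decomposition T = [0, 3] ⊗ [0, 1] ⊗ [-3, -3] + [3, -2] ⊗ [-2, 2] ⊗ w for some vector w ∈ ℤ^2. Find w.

Subtract the known terms from T to get the rank-1 residual R = [3, -2] ⊗ [-2, 2] ⊗ w, so R[i,j,k] = a[i]·b[j]·w[k]. Pick indices with nonzero a[1]·b[1] = (3)·(-2) = -6. Only the fibre through (1,1,·) is needed: R[1,1,:] = T[1,1,:] − Σₗ aₗ[1]bₗ[1]cₗ = [18, 0] − (0)·(0)·[-3, -3] = [18, 0]. Then w[k] = R[1,1,k] / -6 for each k, giving w = [18, 0] / -6 = [-3, 0].

w = [-3, 0]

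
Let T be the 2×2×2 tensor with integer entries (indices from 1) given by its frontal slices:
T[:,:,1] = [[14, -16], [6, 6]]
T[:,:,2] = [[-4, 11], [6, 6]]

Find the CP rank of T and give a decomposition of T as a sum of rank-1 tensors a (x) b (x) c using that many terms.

Lower bound: the mode-3 unfolding of T (rows indexed by k, columns by (i,j) = (1,1), (1,2), (2,1), (2,2)) is [[14, -16, 6, 6], [-4, 11, 6, 6]].
There the 2×2 minor on rows k ∈ {1, 2}, columns (i,j) ∈ {(1,1), (1,2)} is det [[14, -16], [-4, 11]] = 90 ≠ 0, so this unfolding has rank ≥ 2; CP rank is at least every unfolding rank, so rank(T) ≥ 2. (This is only a lower bound: in general the CP rank may exceed every unfolding rank, so we still need to exhibit 2 rank-1 terms summing to T.)
Upper bound — finding two terms. Write S_k = T[:,:,k] for the frontal slices: S₁ = [[14, -16], [6, 6]], S₂ = [[-4, 11], [6, 6]].
If T = a₁ (x) b₁ (x) c₁ + a₂ (x) b₂ (x) c₂ then each S_k = c₁[k]·a₁b₁ᵀ + c₂[k]·a₂b₂ᵀ. S₁ and S₂ are linearly independent, so a₁b₁ᵀ and a₂b₂ᵀ must span the same plane of matrices: they are the rank-1 matrices of the form x·S₁ + y·S₂.
det(x·S₁ + y·S₂) is 180·x² + 90·xy − 90·y² = 90·(2·x − y)(x + y), vanishing at (x:y) = (1:2) and (1:-1).
M₁ = S₁ + 2·S₂ = [[6, 6], [18, 18]] = 6·[1, 3][1, 1]ᵀ and M₂ = S₁ − S₂ = [[18, -27], [0, 0]] = 9·[1, 0][2, -3]ᵀ, so take a₁ = [1, 3], b₁ = [1, 1], a₂ = [1, 0], b₂ = [2, -3].
Each slice is an integer combination of E₁ = a₁b₁ᵀ and E₂ = a₂b₂ᵀ: S₁ = 2·E₁ + 6·E₂, S₂ = 2·E₁ − 3·E₂; reading off coefficients, c₁ = [2, 2] and c₂ = [6, -3].
Hence T = [1, 3] (x) [1, 1] (x) [2, 2] + [1, 0] (x) [2, -3] (x) [6, -3], so rank(T) ≤ 2.
These bounds meet, so rank(T) = 2.
Check entry T[1,1,2] = -4: (1)·(1)·(2) + (1)·(2)·(-3) = -4.

rank(T) = 2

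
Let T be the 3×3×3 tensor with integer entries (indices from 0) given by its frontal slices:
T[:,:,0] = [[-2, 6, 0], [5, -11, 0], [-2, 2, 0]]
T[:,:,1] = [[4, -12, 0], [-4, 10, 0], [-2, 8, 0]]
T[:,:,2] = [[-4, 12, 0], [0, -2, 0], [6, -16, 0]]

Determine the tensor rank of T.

2

Lower bound: the mode-1 unfolding of T (rows indexed by i, columns by (j,k) = (0,0), (0,1), (0,2), (1,0), (1,1), (1,2), (2,0), (2,1), (2,2)) is [[-2, 4, -4, 6, -12, 12, 0, 0, 0], [5, -4, 0, -11, 10, -2, 0, 0, 0], [-2, -2, 6, 2, 8, -16, 0, 0, 0]].
There the 2×2 minor on rows i ∈ {0, 1}, columns (j,k) ∈ {(0,0), (0,1)} is det [[-2, 4], [5, -4]] = -12 ≠ 0, so this unfolding has rank ≥ 2; CP rank is at least every unfolding rank, so rank(T) ≥ 2. (Flattening ranks never certify an upper bound on CP rank; for that we must actually write T with 2 rank-1 terms.)
Upper bound — finding two terms. Write S_k = T[:,:,k] for the frontal slices: S₀ = [[-2, 6, 0], [5, -11, 0], [-2, 2, 0]], S₁ = [[4, -12, 0], [-4, 10, 0], [-2, 8, 0]], S₂ = [[-4, 12, 0], [0, -2, 0], [6, -16, 0]].
If T = a₁ ⊗ b₁ ⊗ c₁ + a₂ ⊗ b₂ ⊗ c₂ then each S_k = c₁[k]·a₁b₁ᵀ + c₂[k]·a₂b₂ᵀ. S₀ and S₁ are linearly independent, so a₁b₁ᵀ and a₂b₂ᵀ must span the same plane of matrices: they are the rank-1 matrices of the form x·S₀ + y·S₁.
The 2×2 minor of x·S₀ + y·S₁ on rows {0,1}, columns {0,1} is −8·x² + 20·xy − 8·y² = (-4)·(x − 2·y)(2·x − y), vanishing at (x:y) = (2:1) and (1:2).
M₁ = 2·S₀ + S₁ = [[0, 0, 0], [6, -12, 0], [-6, 12, 0]] = 6·[0, 1, -1][1, -2, 0]ᵀ and M₂ = S₀ + 2·S₁ = [[6, -18, 0], [-3, 9, 0], [-6, 18, 0]] = 3·[2, -1, -2][1, -3, 0]ᵀ, so take a₁ = [0, 1, -1], b₁ = [1, -2, 0], a₂ = [2, -1, -2], b₂ = [1, -3, 0].
Each slice is an integer combination of E₁ = a₁b₁ᵀ and E₂ = a₂b₂ᵀ: S₀ = 4·E₁ − E₂, S₁ = −2·E₁ + 2·E₂, S₂ = −2·E₁ − 2·E₂; reading off coefficients, c₁ = [4, -2, -2] and c₂ = [-1, 2, -2].
Hence T = [0, 1, -1] ⊗ [1, -2, 0] ⊗ [4, -2, -2] + [2, -1, -2] ⊗ [1, -3, 0] ⊗ [-1, 2, -2], so rank(T) ≤ 2.
These bounds meet, so rank(T) = 2.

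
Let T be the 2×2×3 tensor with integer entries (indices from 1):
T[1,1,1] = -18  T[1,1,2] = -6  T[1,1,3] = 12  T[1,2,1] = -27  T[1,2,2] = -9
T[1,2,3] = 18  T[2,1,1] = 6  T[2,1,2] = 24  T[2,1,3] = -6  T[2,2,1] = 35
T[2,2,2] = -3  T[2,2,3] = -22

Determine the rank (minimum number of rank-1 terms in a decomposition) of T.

2

Lower bound: the mode-3 unfolding of T (rows indexed by k, columns by (i,j) = (1,1), (1,2), (2,1), (2,2)) is [[-18, -27, 6, 35], [-6, -9, 24, -3], [12, 18, -6, -22]].
There the 2×2 minor on rows k ∈ {1, 2}, columns (i,j) ∈ {(1,1), (2,1)} is det [[-18, 6], [-6, 24]] = -396 ≠ 0, so this unfolding has rank ≥ 2; CP rank is at least every unfolding rank, so rank(T) ≥ 2. (Flattening ranks never certify an upper bound on CP rank; for that we must actually write T with 2 rank-1 terms.)
Upper bound — finding two terms. Write S_k = T[:,:,k] for the frontal slices: S₁ = [[-18, -27], [6, 35]], S₂ = [[-6, -9], [24, -3]], S₃ = [[12, 18], [-6, -22]].
If T = a₁ ⊗ b₁ ⊗ c₁ + a₂ ⊗ b₂ ⊗ c₂ then each S_k = c₁[k]·a₁b₁ᵀ + c₂[k]·a₂b₂ᵀ. S₁ and S₂ are linearly independent, so a₁b₁ᵀ and a₂b₂ᵀ must span the same plane of matrices: they are the rank-1 matrices of the form x·S₁ + y·S₂.
det(x·S₁ + y·S₂) is −468·x² + 546·xy + 234·y² = (-78)·(2·x − 3·y)(3·x + y), vanishing at (x:y) = (3:2) and (1:-3).
M₁ = 3·S₁ + 2·S₂ = [[-66, -99], [66, 99]] = (-33)·[1, -1][2, 3]ᵀ and M₂ = S₁ − 3·S₂ = [[0, 0], [-66, 44]] = (-22)·[0, 1][3, -2]ᵀ, so take a₁ = [1, -1], b₁ = [2, 3], a₂ = [0, 1], b₂ = [3, -2].
Each slice is an integer combination of E₁ = a₁b₁ᵀ and E₂ = a₂b₂ᵀ: S₁ = −9·E₁ − 4·E₂, S₂ = −3·E₁ + 6·E₂, S₃ = 6·E₁ + 2·E₂; reading off coefficients, c₁ = [-9, -3, 6] and c₂ = [-4, 6, 2].
Hence T = [1, -1] ⊗ [2, 3] ⊗ [-9, -3, 6] + [0, 1] ⊗ [3, -2] ⊗ [-4, 6, 2], so rank(T) ≤ 2.
These bounds meet, so rank(T) = 2.
Check entry T[1,1,3] = 12: (1)·(2)·(6) + (0)·(3)·(2) = 12.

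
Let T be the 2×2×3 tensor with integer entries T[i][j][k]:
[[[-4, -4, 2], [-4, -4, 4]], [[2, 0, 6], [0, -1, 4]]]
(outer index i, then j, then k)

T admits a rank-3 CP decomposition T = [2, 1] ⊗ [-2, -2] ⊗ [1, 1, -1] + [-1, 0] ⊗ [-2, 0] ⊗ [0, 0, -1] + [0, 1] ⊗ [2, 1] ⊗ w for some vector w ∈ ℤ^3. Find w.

w = [2, 1, 2]

Subtract the known terms from T to get the rank-1 residual R = [0, 1] ⊗ [2, 1] ⊗ w, so R[i,j,k] = a[i]·b[j]·w[k]. Pick indices with nonzero a[1]·b[0] = (1)·(2) = 2. Only the fibre through (1,0,·) is needed: R[1,0,:] = T[1,0,:] − Σₗ aₗ[1]bₗ[0]cₗ = [2, 0, 6] − (1)·(-2)·[1, 1, -1] − (0)·(-2)·[0, 0, -1] = [4, 2, 4]. Then w[k] = R[1,0,k] / 2 for each k, giving w = [4, 2, 4] / 2 = [2, 1, 2].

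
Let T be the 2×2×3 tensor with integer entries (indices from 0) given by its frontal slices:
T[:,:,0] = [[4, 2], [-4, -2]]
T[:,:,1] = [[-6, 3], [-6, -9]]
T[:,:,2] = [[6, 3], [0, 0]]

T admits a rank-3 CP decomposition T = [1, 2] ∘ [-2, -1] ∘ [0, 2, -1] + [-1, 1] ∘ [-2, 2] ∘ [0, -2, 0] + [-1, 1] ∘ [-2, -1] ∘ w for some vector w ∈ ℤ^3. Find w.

Subtract the known terms from T to get the rank-1 residual R = [-1, 1] ∘ [-2, -1] ∘ w, so R[i,j,k] = a[i]·b[j]·w[k]. Pick indices with nonzero a[0]·b[0] = (-1)·(-2) = 2. Only the fibre through (0,0,·) is needed: R[0,0,:] = T[0,0,:] − Σₗ aₗ[0]bₗ[0]cₗ = [4, -6, 6] − (1)·(-2)·[0, 2, -1] − (-1)·(-2)·[0, -2, 0] = [4, 2, 4]. Then w[k] = R[0,0,k] / 2 for each k, giving w = [4, 2, 4] / 2 = [2, 1, 2].

w = [2, 1, 2]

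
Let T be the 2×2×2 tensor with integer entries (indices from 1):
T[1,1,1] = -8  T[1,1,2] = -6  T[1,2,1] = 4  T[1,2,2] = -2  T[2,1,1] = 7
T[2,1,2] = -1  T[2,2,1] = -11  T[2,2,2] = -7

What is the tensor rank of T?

2

Lower bound: the mode-3 unfolding of T (rows indexed by k, columns by (i,j) = (1,1), (1,2), (2,1), (2,2)) is [[-8, 4, 7, -11], [-6, -2, -1, -7]].
There the 2×2 minor on rows k ∈ {1, 2}, columns (i,j) ∈ {(1,1), (1,2)} is det [[-8, 4], [-6, -2]] = 40 ≠ 0, so this unfolding has rank ≥ 2; CP rank is at least every unfolding rank, so rank(T) ≥ 2. (This is only a lower bound: in general the CP rank may exceed every unfolding rank, so we still need to exhibit 2 rank-1 terms summing to T.)
Upper bound — finding two terms. Write S_k = T[:,:,k] for the frontal slices: S₁ = [[-8, 4], [7, -11]], S₂ = [[-6, -2], [-1, -7]].
If T = a₁ ∘ b₁ ∘ c₁ + a₂ ∘ b₂ ∘ c₂ then each S_k = c₁[k]·a₁b₁ᵀ + c₂[k]·a₂b₂ᵀ. S₁ and S₂ are linearly independent, so a₁b₁ᵀ and a₂b₂ᵀ must span the same plane of matrices: they are the rank-1 matrices of the form x·S₁ + y·S₂.
det(x·S₁ + y·S₂) is 60·x² + 140·xy + 40·y² = 20·(x + 2·y)(3·x + y), vanishing at (x:y) = (2:-1) and (1:-3).
M₁ = 2·S₁ − S₂ = [[-10, 10], [15, -15]] = (-5)·(2, -3)(1, -1)ᵀ and M₂ = S₁ − 3·S₂ = [[10, 10], [10, 10]] = 10·(1, 1)(1, 1)ᵀ, so take a₁ = (2, -3), b₁ = (1, -1), a₂ = (1, 1), b₂ = (1, 1).
Each slice is an integer combination of E₁ = a₁b₁ᵀ and E₂ = a₂b₂ᵀ: S₁ = −3·E₁ − 2·E₂, S₂ = −E₁ − 4·E₂; reading off coefficients, c₁ = (-3, -1) and c₂ = (-2, -4).
Hence T = (2, -3) ∘ (1, -1) ∘ (-3, -1) + (1, 1) ∘ (1, 1) ∘ (-2, -4), so rank(T) ≤ 2.
These bounds meet, so rank(T) = 2.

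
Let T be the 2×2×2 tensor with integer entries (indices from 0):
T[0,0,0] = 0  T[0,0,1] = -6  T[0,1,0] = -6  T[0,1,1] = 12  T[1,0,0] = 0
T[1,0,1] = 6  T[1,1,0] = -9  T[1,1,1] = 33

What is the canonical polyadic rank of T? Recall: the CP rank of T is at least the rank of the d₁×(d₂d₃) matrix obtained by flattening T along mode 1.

2

Lower bound: the mode-2 unfolding of T (rows indexed by j, columns by (i,k) = (0,0), (0,1), (1,0), (1,1)) is [[0, -6, 0, 6], [-6, 12, -9, 33]].
There the 2×2 minor on rows j ∈ {0, 1}, columns (i,k) ∈ {(0,0), (0,1)} is det [[0, -6], [-6, 12]] = -36 ≠ 0, so this unfolding has rank ≥ 2; CP rank is at least every unfolding rank, so rank(T) ≥ 2. (This is only a lower bound: in general the CP rank may exceed every unfolding rank, so we still need to exhibit 2 rank-1 terms summing to T.)
Upper bound — finding two terms. Write S_k = T[:,:,k] for the frontal slices: S₀ = [[0, -6], [0, -9]], S₁ = [[-6, 12], [6, 33]].
If T = a₁ ∘ b₁ ∘ c₁ + a₂ ∘ b₂ ∘ c₂ then each S_k = c₁[k]·a₁b₁ᵀ + c₂[k]·a₂b₂ᵀ. S₀ and S₁ are linearly independent, so a₁b₁ᵀ and a₂b₂ᵀ must span the same plane of matrices: they are the rank-1 matrices of the form x·S₀ + y·S₁.
det(x·S₀ + y·S₁) is 90·xy − 270·y² = 90·(x − 3·y)(y), vanishing at (x:y) = (3:1) and (1:0).
M₁ = 3·S₀ + S₁ = [[-6, -6], [6, 6]] = (-6)·(1, -1)(1, 1)ᵀ and M₂ = S₀ = [[0, -6], [0, -9]] = (-3)·(2, 3)(0, 1)ᵀ, so take a₁ = (1, -1), b₁ = (1, 1), a₂ = (2, 3), b₂ = (0, 1).
Each slice is an integer combination of E₁ = a₁b₁ᵀ and E₂ = a₂b₂ᵀ: S₀ = −3·E₂, S₁ = −6·E₁ + 9·E₂; reading off coefficients, c₁ = (0, -6) and c₂ = (-3, 9).
Hence T = (1, -1) ∘ (1, 1) ∘ (0, -6) + (2, 3) ∘ (0, 1) ∘ (-3, 9), so rank(T) ≤ 2.
These bounds meet, so rank(T) = 2.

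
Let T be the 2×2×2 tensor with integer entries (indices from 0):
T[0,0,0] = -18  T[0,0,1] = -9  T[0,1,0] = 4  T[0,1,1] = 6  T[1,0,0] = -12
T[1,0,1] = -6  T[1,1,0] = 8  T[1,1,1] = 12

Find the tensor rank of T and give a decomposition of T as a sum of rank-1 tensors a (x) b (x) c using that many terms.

rank(T) = 2

Lower bound: the mode-1 unfolding of T (rows indexed by i, columns by (j,k) = (0,0), (0,1), (1,0), (1,1)) is [[-18, -9, 4, 6], [-12, -6, 8, 12]].
There the 2×2 minor on rows i ∈ {0, 1}, columns (j,k) ∈ {(0,0), (1,0)} is det [[-18, 4], [-12, 8]] = -96 ≠ 0, so this unfolding has rank ≥ 2; CP rank is at least every unfolding rank, so rank(T) ≥ 2. (Flattening ranks never certify an upper bound on CP rank; for that we must actually write T with 2 rank-1 terms.)
Upper bound — finding two terms. Write S_k = T[:,:,k] for the frontal slices: S₀ = [[-18, 4], [-12, 8]], S₁ = [[-9, 6], [-6, 12]].
If T = a₁ (x) b₁ (x) c₁ + a₂ (x) b₂ (x) c₂ then each S_k = c₁[k]·a₁b₁ᵀ + c₂[k]·a₂b₂ᵀ. S₀ and S₁ are linearly independent, so a₁b₁ᵀ and a₂b₂ᵀ must span the same plane of matrices: they are the rank-1 matrices of the form x·S₀ + y·S₁.
det(x·S₀ + y·S₁) is −96·x² − 192·xy − 72·y² = (-24)·(2·x + 3·y)(2·x + y), vanishing at (x:y) = (3:-2) and (1:-2).
M₁ = 3·S₀ − 2·S₁ = [[-36, 0], [-24, 0]] = (-12)·[3, 2][1, 0]ᵀ and M₂ = S₀ − 2·S₁ = [[0, -8], [0, -16]] = (-8)·[1, 2][0, 1]ᵀ, so take a₁ = [3, 2], b₁ = [1, 0], a₂ = [1, 2], b₂ = [0, 1].
Each slice is an integer combination of E₁ = a₁b₁ᵀ and E₂ = a₂b₂ᵀ: S₀ = −6·E₁ + 4·E₂, S₁ = −3·E₁ + 6·E₂; reading off coefficients, c₁ = [-6, -3] and c₂ = [4, 6].
Hence T = [3, 2] (x) [1, 0] (x) [-6, -3] + [1, 2] (x) [0, 1] (x) [4, 6], so rank(T) ≤ 2.
These bounds meet, so rank(T) = 2.
Check entry T[1,0,1] = -6: (2)·(1)·(-3) + (2)·(0)·(6) = -6.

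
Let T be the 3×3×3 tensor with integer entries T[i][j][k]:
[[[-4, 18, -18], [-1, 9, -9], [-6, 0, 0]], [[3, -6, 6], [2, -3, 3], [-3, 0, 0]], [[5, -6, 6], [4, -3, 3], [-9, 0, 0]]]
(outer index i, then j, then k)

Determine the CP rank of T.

2

Lower bound: the mode-2 unfolding of T (rows indexed by j, columns by (i,k) = (0,0), (0,1), (0,2), (1,0), (1,1), (1,2), (2,0), (2,1), (2,2)) is [[-4, 18, -18, 3, -6, 6, 5, -6, 6], [-1, 9, -9, 2, -3, 3, 4, -3, 3], [-6, 0, 0, -3, 0, 0, -9, 0, 0]].
There the 2×2 minor on rows j ∈ {0, 1}, columns (i,k) ∈ {(0,0), (0,1)} is det [[-4, 18], [-1, 9]] = -18 ≠ 0, so this unfolding has rank ≥ 2; CP rank is at least every unfolding rank, so rank(T) ≥ 2. (Unfolding ranks only ever bound the CP rank from below — rank(T) can be strictly larger than all of them — so the matching upper bound has to come from an explicit 2-term decomposition.)
Upper bound — finding two terms. Write S_k = T[:,:,k] for the frontal slices: S₀ = [[-4, -1, -6], [3, 2, -3], [5, 4, -9]], S₁ = [[18, 9, 0], [-6, -3, 0], [-6, -3, 0]], S₂ = [[-18, -9, 0], [6, 3, 0], [6, 3, 0]].
If T = a₁ (x) b₁ (x) c₁ + a₂ (x) b₂ (x) c₂ then each S_k = c₁[k]·a₁b₁ᵀ + c₂[k]·a₂b₂ᵀ. S₀ and S₁ are linearly independent, so a₁b₁ᵀ and a₂b₂ᵀ must span the same plane of matrices: they are the rank-1 matrices of the form x·S₀ + y·S₁.
The 2×2 minor of x·S₀ + y·S₁ on rows {0,1}, columns {0,1} is −5·x² + 15·xy = (-5)·(x − 3·y)(x), vanishing at (x:y) = (3:1) and (0:1).
M₁ = 3·S₀ + S₁ = [[6, 6, -18], [3, 3, -9], [9, 9, -27]] = 3·(2, 1, 3)(1, 1, -3)ᵀ and M₂ = S₁ = [[18, 9, 0], [-6, -3, 0], [-6, -3, 0]] = 3·(3, -1, -1)(2, 1, 0)ᵀ, so take a₁ = (2, 1, 3), b₁ = (1, 1, -3), a₂ = (3, -1, -1), b₂ = (2, 1, 0).
Each slice is an integer combination of E₁ = a₁b₁ᵀ and E₂ = a₂b₂ᵀ: S₀ = E₁ − E₂, S₁ = 3·E₂, S₂ = −3·E₂; reading off coefficients, c₁ = (1, 0, 0) and c₂ = (-1, 3, -3).
Hence T = (2, 1, 3) (x) (1, 1, -3) (x) (1, 0, 0) + (3, -1, -1) (x) (2, 1, 0) (x) (-1, 3, -3), so rank(T) ≤ 2.
These bounds meet, so rank(T) = 2.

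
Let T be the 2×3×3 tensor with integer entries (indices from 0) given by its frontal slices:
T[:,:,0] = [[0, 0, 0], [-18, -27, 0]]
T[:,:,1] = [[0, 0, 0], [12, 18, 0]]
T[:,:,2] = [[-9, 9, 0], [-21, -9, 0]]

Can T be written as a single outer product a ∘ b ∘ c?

No

The mode-2 unfolding of T (rows indexed by j, columns by (i,k) = (0,0), (0,1), (0,2), (1,0), (1,1), (1,2)) is [[0, 0, -9, -18, 12, -21], [0, 0, 9, -27, 18, -9], [0, 0, 0, 0, 0, 0]].
There the 2×2 minor on rows j ∈ {0, 1}, columns (i,k) ∈ {(0,2), (1,0)} is det [[-9, -18], [9, -27]] = 405 ≠ 0, so this unfolding has rank ≥ 2; CP rank is at least every unfolding rank, so rank(T) ≥ 2.
In particular rank(T) ≥ 2 > 1, so T is not rank-1.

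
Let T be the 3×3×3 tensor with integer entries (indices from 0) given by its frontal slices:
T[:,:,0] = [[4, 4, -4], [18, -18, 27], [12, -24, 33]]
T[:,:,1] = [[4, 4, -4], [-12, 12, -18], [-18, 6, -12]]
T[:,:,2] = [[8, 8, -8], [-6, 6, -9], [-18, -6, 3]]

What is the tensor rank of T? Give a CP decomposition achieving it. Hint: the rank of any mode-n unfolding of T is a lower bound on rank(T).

Lower bound: the mode-1 unfolding of T (rows indexed by i, columns by (j,k) = (0,0), (0,1), (0,2), (1,0), (1,1), (1,2), (2,0), (2,1), (2,2)) is [[4, 4, 8, 4, 4, 8, -4, -4, -8], [18, -12, -6, -18, 12, 6, 27, -18, -9], [12, -18, -18, -24, 6, -6, 33, -12, 3]].
There the 2×2 minor on rows i ∈ {0, 1}, columns (j,k) ∈ {(0,0), (0,1)} is det [[4, 4], [18, -12]] = -120 ≠ 0, so this unfolding has rank ≥ 2; CP rank is at least every unfolding rank, so rank(T) ≥ 2. (This is only a lower bound: in general the CP rank may exceed every unfolding rank, so we still need to exhibit 2 rank-1 terms summing to T.)
Upper bound — finding two terms. Write S_k = T[:,:,k] for the frontal slices: S₀ = [[4, 4, -4], [18, -18, 27], [12, -24, 33]], S₁ = [[4, 4, -4], [-12, 12, -18], [-18, 6, -12]], S₂ = [[8, 8, -8], [-6, 6, -9], [-18, -6, 3]].
If T = a₁ ⊗ b₁ ⊗ c₁ + a₂ ⊗ b₂ ⊗ c₂ then each S_k = c₁[k]·a₁b₁ᵀ + c₂[k]·a₂b₂ᵀ. S₀ and S₁ are linearly independent, so a₁b₁ᵀ and a₂b₂ᵀ must span the same plane of matrices: they are the rank-1 matrices of the form x·S₀ + y·S₁.
The 2×2 minor of x·S₀ + y·S₁ on rows {0,1}, columns {0,1} is −144·x² − 48·xy + 96·y² = (-48)·(3·x − 2·y)(x + y), vanishing at (x:y) = (2:3) and (1:-1).
M₁ = 2·S₀ + 3·S₁ = [[20, 20, -20], [0, 0, 0], [-30, -30, 30]] = 10·(2, 0, -3)(1, 1, -1)ᵀ and M₂ = S₀ − S₁ = [[0, 0, 0], [30, -30, 45], [30, -30, 45]] = 15·(0, 1, 1)(2, -2, 3)ᵀ, so take a₁ = (2, 0, -3), b₁ = (1, 1, -1), a₂ = (0, 1, 1), b₂ = (2, -2, 3).
Each slice is an integer combination of E₁ = a₁b₁ᵀ and E₂ = a₂b₂ᵀ: S₀ = 2·E₁ + 9·E₂, S₁ = 2·E₁ − 6·E₂, S₂ = 4·E₁ − 3·E₂; reading off coefficients, c₁ = (2, 2, 4) and c₂ = (9, -6, -3).
Hence T = (2, 0, -3) ⊗ (1, 1, -1) ⊗ (2, 2, 4) + (0, 1, 1) ⊗ (2, -2, 3) ⊗ (9, -6, -3), so rank(T) ≤ 2.
These bounds meet, so rank(T) = 2.

rank(T) = 2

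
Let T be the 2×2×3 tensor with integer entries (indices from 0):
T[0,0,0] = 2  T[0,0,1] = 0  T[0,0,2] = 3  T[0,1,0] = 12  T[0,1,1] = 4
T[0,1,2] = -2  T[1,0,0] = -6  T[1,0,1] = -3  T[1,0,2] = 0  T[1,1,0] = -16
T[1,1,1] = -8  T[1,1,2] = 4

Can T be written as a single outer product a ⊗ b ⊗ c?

No

The mode-3 unfolding of T (rows indexed by k, columns by (i,j) = (0,0), (0,1), (1,0), (1,1)) is [[2, 12, -6, -16], [0, 4, -3, -8], [3, -2, 0, 4]].
There the 3×3 minor on rows k ∈ {0, 1, 2}, columns (i,j) ∈ {(0,0), (0,1), (1,0)} is det [[2, 12, -6], [0, 4, -3], [3, -2, 0]] = -48 ≠ 0, so this unfolding has rank ≥ 3; CP rank is at least every unfolding rank, so rank(T) ≥ 3.
In particular rank(T) ≥ 3 > 1, so T is not rank-1.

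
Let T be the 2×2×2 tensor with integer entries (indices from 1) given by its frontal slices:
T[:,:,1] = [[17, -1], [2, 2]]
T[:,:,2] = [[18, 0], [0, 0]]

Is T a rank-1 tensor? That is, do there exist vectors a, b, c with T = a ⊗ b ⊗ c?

The mode-3 unfolding of T (rows indexed by k, columns by (i,j) = (1,1), (1,2), (2,1), (2,2)) is [[17, -1, 2, 2], [18, 0, 0, 0]].
There the 2×2 minor on rows k ∈ {1, 2}, columns (i,j) ∈ {(1,1), (1,2)} is det [[17, -1], [18, 0]] = 18 ≠ 0, so this unfolding has rank ≥ 2; CP rank is at least every unfolding rank, so rank(T) ≥ 2.
In particular rank(T) ≥ 2 > 1, so T is not rank-1.

No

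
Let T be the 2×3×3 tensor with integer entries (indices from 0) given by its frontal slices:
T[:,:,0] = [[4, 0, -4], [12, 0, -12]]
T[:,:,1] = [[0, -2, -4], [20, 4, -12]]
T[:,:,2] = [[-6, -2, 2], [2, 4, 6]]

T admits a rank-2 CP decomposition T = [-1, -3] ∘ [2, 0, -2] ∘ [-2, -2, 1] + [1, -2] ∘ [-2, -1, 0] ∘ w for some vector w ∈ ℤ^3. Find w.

Subtract the known terms from T to get the rank-1 residual R = [1, -2] ∘ [-2, -1, 0] ∘ w, so R[i,j,k] = a[i]·b[j]·w[k]. Pick indices with nonzero a[0]·b[0] = (1)·(-2) = -2. Only the fibre through (0,0,·) is needed: R[0,0,:] = T[0,0,:] − Σₗ aₗ[0]bₗ[0]cₗ = [4, 0, -6] − (-1)·(2)·[-2, -2, 1] = [0, -4, -4]. Then w[k] = R[0,0,k] / -2 for each k, giving w = [0, -4, -4] / -2 = [0, 2, 2].

w = [0, 2, 2]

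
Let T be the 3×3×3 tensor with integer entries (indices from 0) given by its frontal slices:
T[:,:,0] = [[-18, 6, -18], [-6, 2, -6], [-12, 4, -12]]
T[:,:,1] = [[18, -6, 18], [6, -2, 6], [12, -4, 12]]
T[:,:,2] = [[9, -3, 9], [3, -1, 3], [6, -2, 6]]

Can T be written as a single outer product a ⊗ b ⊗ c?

If T = a ⊗ b ⊗ c then every fibre of T is a multiple of the corresponding factor, so read the factors off the fibres through the nonzero entry T[0,0,0] = -18.
The mode-1 fibre T[:,0,0] = [-18, -6, -12] gives a = [3, 1, 2] (primitive direction); the mode-2 fibre T[0,:,0] = [-18, 6, -18] gives b = [3, -1, 3]; then c[k] = T[0,0,k] / (a[0]·b[0]) = [-18, 18, 9] / 9 = [-2, 2, 1].
Expanding [3, 1, 2] ⊗ [3, -1, 3] ⊗ [-2, 2, 1] reproduces all 27 entries of T, so T = [3, 1, 2] ⊗ [3, -1, 3] ⊗ [-2, 2, 1] and rank(T) ≤ 1.
Equivalently every frontal slice T[:,:,k] is c[k] times the rank-1 matrix [3, 1, 2] ⊗ [3, -1, 3]. So T has rank 1 (it is nonzero).

Yes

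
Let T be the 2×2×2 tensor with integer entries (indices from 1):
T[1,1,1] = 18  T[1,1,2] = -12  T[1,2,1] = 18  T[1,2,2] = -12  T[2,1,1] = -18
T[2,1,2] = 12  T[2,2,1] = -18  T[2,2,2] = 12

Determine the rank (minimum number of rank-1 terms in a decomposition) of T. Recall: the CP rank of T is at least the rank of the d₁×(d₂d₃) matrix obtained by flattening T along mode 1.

Lower bound: T ≠ 0 (e.g. T[1,1,1] = 18), so rank(T) ≥ 1.
Upper bound: the mode-1 fibre T[:,1,1] = [18, -18] gives a = [1, -1] (primitive direction); the mode-2 fibre T[1,:,1] = [18, 18] gives b = [1, 1]; then c[k] = T[1,1,k] / (a[1]·b[1]) = [18, -12] / 1 = [18, -12].
Expanding [1, -1] ⊗ [1, 1] ⊗ [18, -12] reproduces all 8 entries of T, so T = [1, -1] ⊗ [1, 1] ⊗ [18, -12] and rank(T) ≤ 1.
These bounds meet, so rank(T) = 1.

1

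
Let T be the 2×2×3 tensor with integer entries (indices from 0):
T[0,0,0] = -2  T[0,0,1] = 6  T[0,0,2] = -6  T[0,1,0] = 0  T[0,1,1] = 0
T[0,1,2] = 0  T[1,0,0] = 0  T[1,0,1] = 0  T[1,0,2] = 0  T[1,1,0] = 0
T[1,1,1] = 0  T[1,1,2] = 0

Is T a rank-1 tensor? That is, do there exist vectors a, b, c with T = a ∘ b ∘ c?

Yes

If T = a ∘ b ∘ c then every fibre of T is a multiple of the corresponding factor, so read the factors off the fibres through the nonzero entry T[0,0,0] = -2.
The mode-1 fibre T[:,0,0] = [-2, 0] gives a = [1, 0] (primitive direction); the mode-2 fibre T[0,:,0] = [-2, 0] gives b = [1, 0]; then c[k] = T[0,0,k] / (a[0]·b[0]) = [-2, 6, -6] / 1 = [-2, 6, -6].
Expanding [1, 0] ∘ [1, 0] ∘ [-2, 6, -6] reproduces all 12 entries of T, so T = [1, 0] ∘ [1, 0] ∘ [-2, 6, -6] and rank(T) ≤ 1.
Equivalently every frontal slice T[:,:,k] is c[k] times the rank-1 matrix [1, 0] ∘ [1, 0]. So T has rank 1 (it is nonzero).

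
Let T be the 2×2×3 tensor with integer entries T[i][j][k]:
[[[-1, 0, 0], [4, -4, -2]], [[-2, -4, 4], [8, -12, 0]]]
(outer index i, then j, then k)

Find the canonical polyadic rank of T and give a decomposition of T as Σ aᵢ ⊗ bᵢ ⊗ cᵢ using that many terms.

Lower bound: the mode-3 unfolding of T (rows indexed by k, columns by (i,j) = (0,0), (0,1), (1,0), (1,1)) is [[-1, 4, -2, 8], [0, -4, -4, -12], [0, -2, 4, 0]].
There the 3×3 minor on rows k ∈ {0, 1, 2}, columns (i,j) ∈ {(0,0), (0,1), (1,0)} is det [[-1, 4, -2], [0, -4, -4], [0, -2, 4]] = 24 ≠ 0, so this unfolding has rank ≥ 3; CP rank is at least every unfolding rank, so rank(T) ≥ 3. (Unfolding ranks only ever bound the CP rank from below — rank(T) can be strictly larger than all of them — so the matching upper bound has to come from an explicit 3-term decomposition.)
Upper bound: T is a sum of 3 rank-1 terms, T = [0, 1] ⊗ [1, 1] ⊗ [0, -4, 4] + [1, 2] ⊗ [1, -2] ⊗ [-2, 2, 1] + [1, 2] ⊗ [1, 0] ⊗ [1, -2, -1] (one valid choice — decompositions are not unique — normalised so each a, b is primitive with positive first nonzero entry; check it by expanding all entries), so rank(T) ≤ 3.
These bounds meet, so rank(T) = 3.

rank(T) = 3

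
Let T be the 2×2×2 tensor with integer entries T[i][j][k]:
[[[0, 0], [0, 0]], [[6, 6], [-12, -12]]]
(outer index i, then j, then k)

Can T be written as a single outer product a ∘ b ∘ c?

Yes

If T = a ∘ b ∘ c then every fibre of T is a multiple of the corresponding factor, so read the factors off the fibres through the nonzero entry T[1,0,0] = 6.
The mode-1 fibre T[:,0,0] = [0, 6] gives a = [0, 1] (primitive direction); the mode-2 fibre T[1,:,0] = [6, -12] gives b = [1, -2]; then c[k] = T[1,0,k] / (a[1]·b[0]) = [6, 6] / 1 = [6, 6].
Expanding [0, 1] ∘ [1, -2] ∘ [6, 6] reproduces all 8 entries of T, so T = [0, 1] ∘ [1, -2] ∘ [6, 6] and rank(T) ≤ 1.
Equivalently every frontal slice T[:,:,k] is c[k] times the rank-1 matrix [0, 1] ∘ [1, -2]. So T has rank 1 (it is nonzero).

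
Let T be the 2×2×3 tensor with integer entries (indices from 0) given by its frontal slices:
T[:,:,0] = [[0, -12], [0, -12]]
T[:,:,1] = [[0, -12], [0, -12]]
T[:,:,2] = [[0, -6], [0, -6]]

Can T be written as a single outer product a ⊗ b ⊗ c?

If T = a ⊗ b ⊗ c then every fibre of T is a multiple of the corresponding factor, so read the factors off the fibres through the nonzero entry T[0,1,0] = -12.
The mode-1 fibre T[:,1,0] = [-12, -12] gives a = [1, 1] (primitive direction); the mode-2 fibre T[0,:,0] = [0, -12] gives b = [0, 1]; then c[k] = T[0,1,k] / (a[0]·b[1]) = [-12, -12, -6] / 1 = [-12, -12, -6].
Expanding [1, 1] ⊗ [0, 1] ⊗ [-12, -12, -6] reproduces all 12 entries of T, so T = [1, 1] ⊗ [0, 1] ⊗ [-12, -12, -6] and rank(T) ≤ 1.
Equivalently every frontal slice T[:,:,k] is c[k] times the rank-1 matrix [1, 1] ⊗ [0, 1]. So T has rank 1 (it is nonzero).

Yes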